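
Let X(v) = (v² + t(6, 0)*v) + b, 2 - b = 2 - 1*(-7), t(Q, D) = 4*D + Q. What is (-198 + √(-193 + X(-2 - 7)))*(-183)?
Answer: 36234 - 183*I*√173 ≈ 36234.0 - 2407.0*I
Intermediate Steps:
t(Q, D) = Q + 4*D
b = -7 (b = 2 - (2 - 1*(-7)) = 2 - (2 + 7) = 2 - 1*9 = 2 - 9 = -7)
X(v) = -7 + v² + 6*v (X(v) = (v² + (6 + 4*0)*v) - 7 = (v² + (6 + 0)*v) - 7 = (v² + 6*v) - 7 = -7 + v² + 6*v)
(-198 + √(-193 + X(-2 - 7)))*(-183) = (-198 + √(-193 + (-7 + (-2 - 7)² + 6*(-2 - 7))))*(-183) = (-198 + √(-193 + (-7 + (-9)² + 6*(-9))))*(-183) = (-198 + √(-193 + (-7 + 81 - 54)))*(-183) = (-198 + √(-193 + 20))*(-183) = (-198 + √(-173))*(-183) = (-198 + I*√173)*(-183) = 36234 - 183*I*√173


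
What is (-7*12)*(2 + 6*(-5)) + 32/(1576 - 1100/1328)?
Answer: 1230005488/522957 ≈ 2352.0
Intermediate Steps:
(-7*12)*(2 + 6*(-5)) + 32/(1576 - 1100/1328) = -84*(2 - 30) + 32/(1576 - 1100*1/1328) = -84*(-28) + 32/(1576 - 275/332) = 2352 + 32/(522957/332) = 2352 + (332/522957)*32 = 2352 + 10624/522957 = 1230005488/522957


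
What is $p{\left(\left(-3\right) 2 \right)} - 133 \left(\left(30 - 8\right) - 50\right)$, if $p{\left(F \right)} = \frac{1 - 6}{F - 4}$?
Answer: $\frac{7449}{2} \approx 3724.5$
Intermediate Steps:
$p{\left(F \right)} = - \frac{5}{-4 + F}$
$p{\left(\left(-3\right) 2 \right)} - 133 \left(\left(30 - 8\right) - 50\right) = - \frac{5}{-4 - 6} - 133 \left(\left(30 - 8\right) - 50\right) = - \frac{5}{-4 - 6} - 133 \left(22 - 50\right) = - \frac{5}{-10} - -3724 = \left(-5\right) \left(- \frac{1}{10}\right) + 3724 = \frac{1}{2} + 3724 = \frac{7449}{2}$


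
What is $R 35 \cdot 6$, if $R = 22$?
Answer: $4620$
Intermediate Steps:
$R 35 \cdot 6 = 22 \cdot 35 \cdot 6 = 770 \cdot 6 = 4620$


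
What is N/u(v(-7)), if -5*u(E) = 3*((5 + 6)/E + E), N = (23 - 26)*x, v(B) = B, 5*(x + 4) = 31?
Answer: -77/60 ≈ -1.2833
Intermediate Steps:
x = 11/5 (x = -4 + (1/5)*31 = -4 + 31/5 = 11/5 ≈ 2.2000)
N = -33/5 (N = (23 - 26)*(11/5) = -3*11/5 = -33/5 ≈ -6.6000)
u(E) = -33/(5*E) - 3*E/5 (u(E) = -3*((5 + 6)/E + E)/5 = -3*(11/E + E)/5 = -3*(E + 11/E)/5 = -(3*E + 33/E)/5 = -33/(5*E) - 3*E/5)
N/u(v(-7)) = -33*(-35/(3*(-11 - 1*(-7)**2)))/5 = -33*(-35/(3*(-11 - 1*49)))/5 = -33*(-35/(3*(-11 - 49)))/5 = -33/(5*((3/5)*(-1/7)*(-60))) = -33/(5*36/7) = -33/5*7/36 = -77/60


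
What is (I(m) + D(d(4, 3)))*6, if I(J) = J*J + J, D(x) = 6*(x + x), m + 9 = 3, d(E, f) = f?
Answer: 396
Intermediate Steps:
m = -6 (m = -9 + 3 = -6)
D(x) = 12*x (D(x) = 6*(2*x) = 12*x)
I(J) = J + J**2 (I(J) = J**2 + J = J + J**2)
(I(m) + D(d(4, 3)))*6 = (-6*(1 - 6) + 12*3)*6 = (-6*(-5) + 36)*6 = (30 + 36)*6 = 66*6 = 396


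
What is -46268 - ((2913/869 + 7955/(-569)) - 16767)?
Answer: -14581838563/494461 ≈ -29490.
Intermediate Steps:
-46268 - ((2913/869 + 7955/(-569)) - 16767) = -46268 - ((2913*(1/869) + 7955*(-1/569)) - 16767) = -46268 - ((2913/869 - 7955/569) - 16767) = -46268 - (-5255398/494461 - 16767) = -46268 - 1*(-8295882985/494461) = -46268 + 8295882985/494461 = -14581838563/494461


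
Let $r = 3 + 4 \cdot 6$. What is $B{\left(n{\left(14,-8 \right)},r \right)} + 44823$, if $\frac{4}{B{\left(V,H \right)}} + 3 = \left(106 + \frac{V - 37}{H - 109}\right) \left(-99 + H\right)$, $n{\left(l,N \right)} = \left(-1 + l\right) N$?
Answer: $\frac{14258689189}{318111} \approx 44823.0$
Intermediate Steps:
$n{\left(l,N \right)} = N \left(-1 + l\right)$
$r = 27$ ($r = 3 + 24 = 27$)
$B{\left(V,H \right)} = \frac{4}{-3 + \left(-99 + H\right) \left(106 + \frac{-37 + V}{-109 + H}\right)}$ ($B{\left(V,H \right)} = \frac{4}{-3 + \left(106 + \frac{V - 37}{H - 109}\right) \left(-99 + H\right)} = \frac{4}{-3 + \left(106 + \frac{-37 + V}{-109 + H}\right) \left(-99 + H\right)} = \frac{4}{-3 + \left(-99 + H\right) \left(106 + \frac{-37 + V}{-109 + H}\right)}$)
$B{\left(n{\left(14,-8 \right)},r \right)} + 44823 = \frac{4 \left(-109 + 27\right)}{1147836 - 596376 - 99 \left(- 8 \left(-1 + 14\right)\right) + 106 \cdot 27^{2} + 27 \left(- 8 \left(-1 + 14\right)\right)} + 44823 = 4 \frac{1}{1147836 - 596376 - 99 \left(\left(-8\right) 13\right) + 106 \cdot 729 + 27 \left(\left(-8\right) 13\right)} \left(-82\right) + 44823 = 4 \frac{1}{1147836 - 596376 - -10296 + 77274 + 27 \left(-104\right)} \left(-82\right) + 44823 = 4 \frac{1}{1147836 - 596376 + 10296 + 77274 - 2808} \left(-82\right) + 44823 = 4 \cdot \frac{1}{636222} \left(-82\right) + 44823 = - \frac{164}{318111} + 44823 = \frac{14258689189}{318111}$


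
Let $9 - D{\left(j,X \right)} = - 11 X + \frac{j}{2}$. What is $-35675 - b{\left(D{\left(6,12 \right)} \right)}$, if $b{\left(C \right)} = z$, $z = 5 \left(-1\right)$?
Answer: $-35670$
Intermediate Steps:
$D{\left(j,X \right)} = 9 + 11 X - \frac{j}{2}$ ($D{\left(j,X \right)} = 9 - \left(- 11 X + \frac{j}{2}\right) = 9 - \left(\frac{j}{2} - 11 X\right) = 9 + \left(11 X - \frac{j}{2}\right) = 9 + 11 X - \frac{j}{2}$)
$z = -5$
$b{\left(C \right)} = -5$
$-35675 - b{\left(D{\left(6,12 \right)} \right)} = -35675 - -5 = -35675 + 5 = -35670$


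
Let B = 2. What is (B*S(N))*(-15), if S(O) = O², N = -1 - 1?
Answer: -120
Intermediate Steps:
N = -2
(B*S(N))*(-15) = (2*(-2)²)*(-15) = (2*4)*(-15) = 8*(-15) = -120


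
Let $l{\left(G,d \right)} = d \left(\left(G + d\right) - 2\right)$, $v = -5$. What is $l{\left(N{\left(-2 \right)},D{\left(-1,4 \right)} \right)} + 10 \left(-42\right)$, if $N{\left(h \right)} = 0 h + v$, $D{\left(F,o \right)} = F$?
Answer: $-412$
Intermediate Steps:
$N{\left(h \right)} = -5$ ($N{\left(h \right)} = 0 h - 5 = 0 - 5 = -5$)
$l{\left(G,d \right)} = d \left(-2 + G + d\right)$
$l{\left(N{\left(-2 \right)},D{\left(-1,4 \right)} \right)} + 10 \left(-42\right) = - (-2 - 5 - 1) + 10 \left(-42\right) = \left(-1\right) \left(-8\right) - 420 = 8 - 420 = -412$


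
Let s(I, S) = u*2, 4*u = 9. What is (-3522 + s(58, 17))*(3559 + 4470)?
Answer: -56484015/2 ≈ -2.8242e+7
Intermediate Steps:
u = 9/4 (u = (¼)*9 = 9/4 ≈ 2.2500)
s(I, S) = 9/2 (s(I, S) = (9/4)*2 = 9/2)
(-3522 + s(58, 17))*(3559 + 4470) = (-3522 + 9/2)*(3559 + 4470) = -7035/2*8029 = -56484015/2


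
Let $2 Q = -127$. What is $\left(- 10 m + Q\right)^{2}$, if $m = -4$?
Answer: $\frac{2209}{4} \approx 552.25$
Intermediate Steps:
$Q = - \frac{127}{2}$ ($Q = \frac{1}{2} \left(-127\right) = - \frac{127}{2} \approx -63.5$)
$\left(- 10 m + Q\right)^{2} = \left(\left(-10\right) \left(-4\right) - \frac{127}{2}\right)^{2} = \left(40 - \frac{127}{2}\right)^{2} = \left(- \frac{47}{2}\right)^{2} = \frac{2209}{4}$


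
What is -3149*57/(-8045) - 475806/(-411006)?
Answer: 12933426538/551090545 ≈ 23.469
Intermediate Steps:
-3149*57/(-8045) - 475806/(-411006) = -179493*(-1/8045) - 475806*(-1/411006) = 179493/8045 + 79301/68501 = 12933426538/551090545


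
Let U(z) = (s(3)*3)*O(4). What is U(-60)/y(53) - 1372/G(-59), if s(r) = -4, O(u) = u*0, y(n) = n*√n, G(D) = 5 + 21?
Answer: -686/13 ≈ -52.769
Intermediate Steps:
G(D) = 26
y(n) = n^(3/2)
O(u) = 0
U(z) = 0 (U(z) = -4*3*0 = -12*0 = 0)
U(-60)/y(53) - 1372/G(-59) = 0/(53^(3/2)) - 1372/26 = 0/((53*√53)) - 1372*1/26 = 0*(√53/2809) - 686/13 = 0 - 686/13 = -686/13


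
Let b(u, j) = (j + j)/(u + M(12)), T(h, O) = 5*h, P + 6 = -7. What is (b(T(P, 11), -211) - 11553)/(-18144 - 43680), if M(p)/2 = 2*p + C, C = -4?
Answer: 288403/1545600 ≈ 0.18660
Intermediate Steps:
M(p) = -8 + 4*p (M(p) = 2*(2*p - 4) = 2*(-4 + 2*p) = -8 + 4*p)
P = -13 (P = -6 - 7 = -13)
b(u, j) = 2*j/(40 + u) (b(u, j) = (j + j)/(u + (-8 + 4*12)) = (2*j)/(u + (-8 + 48)) = (2*j)/(u + 40) = (2*j)/(40 + u) = 2*j/(40 + u))
(b(T(P, 11), -211) - 11553)/(-18144 - 43680) = (2*(-211)/(40 + 5*(-13)) - 11553)/(-18144 - 43680) = (2*(-211)/(40 - 65) - 11553)/(-61824) = (2*(-211)/(-25) - 11553)*(-1/61824) = (2*(-211)*(-1/25) - 11553)*(-1/61824) = (422/25 - 11553)*(-1/61824) = -288403/25*(-1/61824) = 288403/1545600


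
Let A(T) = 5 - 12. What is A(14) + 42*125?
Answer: 5243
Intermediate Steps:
A(T) = -7
A(14) + 42*125 = -7 + 42*125 = -7 + 5250 = 5243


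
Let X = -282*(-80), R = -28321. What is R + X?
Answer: -5761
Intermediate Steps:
X = 22560
R + X = -28321 + 22560 = -5761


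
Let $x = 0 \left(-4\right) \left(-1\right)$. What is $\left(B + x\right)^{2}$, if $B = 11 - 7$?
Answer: $16$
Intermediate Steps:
$B = 4$
$x = 0$ ($x = 0 \left(-1\right) = 0$)
$\left(B + x\right)^{2} = \left(4 + 0\right)^{2} = 4^{2} = 16$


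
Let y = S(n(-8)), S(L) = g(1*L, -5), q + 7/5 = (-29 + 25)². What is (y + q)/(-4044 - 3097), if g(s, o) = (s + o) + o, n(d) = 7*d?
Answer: 257/35705 ≈ 0.0071979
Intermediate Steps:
q = 73/5 (q = -7/5 + (-29 + 25)² = -7/5 + (-4)² = -7/5 + 16 = 73/5 ≈ 14.600)
g(s, o) = s + 2*o (g(s, o) = (o + s) + o = s + 2*o)
S(L) = -10 + L (S(L) = 1*L + 2*(-5) = L - 10 = -10 + L)
y = -66 (y = -10 + 7*(-8) = -10 - 56 = -66)
(y + q)/(-4044 - 3097) = (-66 + 73/5)/(-4044 - 3097) = -257/5/(-7141) = -257/5*(-1/7141) = 257/35705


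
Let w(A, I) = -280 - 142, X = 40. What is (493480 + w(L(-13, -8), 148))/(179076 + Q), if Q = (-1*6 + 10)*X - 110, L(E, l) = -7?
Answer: 246529/89563 ≈ 2.7526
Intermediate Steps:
w(A, I) = -422
Q = 50 (Q = (-1*6 + 10)*40 - 110 = (-6 + 10)*40 - 110 = 4*40 - 110 = 160 - 110 = 50)
(493480 + w(L(-13, -8), 148))/(179076 + Q) = (493480 - 422)/(179076 + 50) = 493058/179126 = 493058*(1/179126) = 246529/89563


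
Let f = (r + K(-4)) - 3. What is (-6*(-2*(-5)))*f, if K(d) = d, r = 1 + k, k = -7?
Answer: 780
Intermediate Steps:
r = -6 (r = 1 - 7 = -6)
f = -13 (f = (-6 - 4) - 3 = -10 - 3 = -13)
(-6*(-2*(-5)))*f = -6*(-2*(-5))*(-13) = -60*(-13) = 780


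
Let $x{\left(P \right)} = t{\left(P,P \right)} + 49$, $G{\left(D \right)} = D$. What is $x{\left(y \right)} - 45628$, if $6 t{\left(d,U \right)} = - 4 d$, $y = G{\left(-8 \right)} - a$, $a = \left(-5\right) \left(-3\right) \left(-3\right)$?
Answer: $- \frac{136811}{3} \approx -45604.0$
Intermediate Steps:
$a = -45$ ($a = 15 \left(-3\right) = -45$)
$y = 37$ ($y = -8 - -45 = -8 + 45 = 37$)
$t{\left(d,U \right)} = - \frac{2 d}{3}$ ($t{\left(d,U \right)} = \frac{\left(-4\right) d}{6} = - \frac{2 d}{3}$)
$x{\left(P \right)} = 49 - \frac{2 P}{3}$ ($x{\left(P \right)} = - \frac{2 P}{3} + 49 = 49 - \frac{2 P}{3}$)
$x{\left(y \right)} - 45628 = \left(49 - \frac{74}{3}\right) - 45628 = \frac{73}{3} - 45628 = - \frac{136811}{3}$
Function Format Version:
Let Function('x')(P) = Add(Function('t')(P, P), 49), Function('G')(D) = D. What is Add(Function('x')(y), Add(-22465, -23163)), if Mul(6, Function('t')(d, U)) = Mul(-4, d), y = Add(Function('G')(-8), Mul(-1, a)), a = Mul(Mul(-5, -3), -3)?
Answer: Rational(-136811, 3) ≈ -45604.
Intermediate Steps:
a = -45 (a = Mul(15, -3) = -45)
y = 37 (y = Add(-8, Mul(-1, -45)) = Add(-8, 45) = 37)
Function('t')(d, U) = Mul(Rational(-2, 3), d) (Function('t')(d, U) = Mul(Rational(1, 6), Mul(-4, d)) = Mul(Rational(-2, 3), d))
Function('x')(P) = Add(49, Mul(Rational(-2, 3), P)) (Function('x')(P) = Add(Mul(Rational(-2, 3), P), 49) = Add(49, Mul(Rational(-2, 3), P)))
Add(Function('x')(y), Add(-22465, -23163)) = Add(Add(49, Mul(Rational(-2, 3), 37)), Add(-22465, -23163)) = Add(Add(49, Rational(-74, 3)), -45628) = Add(Rational(73, 3), -45628) = Rational(-136811, 3)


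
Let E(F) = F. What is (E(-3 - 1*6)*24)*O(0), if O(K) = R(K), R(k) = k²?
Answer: 0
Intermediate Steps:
O(K) = K²
(E(-3 - 1*6)*24)*O(0) = ((-3 - 1*6)*24)*0² = ((-3 - 6)*24)*0 = -9*24*0 = -216*0 = 0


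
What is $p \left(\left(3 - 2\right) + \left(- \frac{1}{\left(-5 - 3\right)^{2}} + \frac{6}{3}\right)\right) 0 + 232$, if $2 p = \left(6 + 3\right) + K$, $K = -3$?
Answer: $232$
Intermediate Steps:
$p = 3$ ($p = \frac{\left(6 + 3\right) - 3}{2} = \frac{9 - 3}{2} = \frac{1}{2} \cdot 6 = 3$)
$p \left(\left(3 - 2\right) + \left(- \frac{1}{\left(-5 - 3\right)^{2}} + \frac{6}{3}\right)\right) 0 + 232 = 3 \left(\left(3 - 2\right) + \left(- \frac{1}{\left(-5 - 3\right)^{2}} + \frac{6}{3}\right)\right) 0 + 232 = 3 \left(1 + \left(- \frac{1}{\left(-8\right)^{2}} + 6 \cdot \frac{1}{3}\right)\right) 0 + 232 = 3 \left(1 + \left(- \frac{1}{64} + 2\right)\right) 0 + 232 = 3 \left(1 + \frac{127}{64}\right) 0 + 232 = 3 \cdot \frac{191}{64} \cdot 0 + 232 = \frac{573}{64} \cdot 0 + 232 = 0 + 232 = 232$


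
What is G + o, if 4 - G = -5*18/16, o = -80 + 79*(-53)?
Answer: -34059/8 ≈ -4257.4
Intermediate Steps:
o = -4267 (o = -80 - 4187 = -4267)
G = 77/8 (G = 4 - (-5*18)/16 = 4 - (-90)/16 = 4 - 1*(-45/8) = 4 + 45/8 = 77/8 ≈ 9.6250)
G + o = 77/8 - 4267 = -34059/8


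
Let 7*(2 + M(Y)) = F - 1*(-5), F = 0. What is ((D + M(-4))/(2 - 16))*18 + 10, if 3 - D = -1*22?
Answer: -1004/49 ≈ -20.490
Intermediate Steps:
M(Y) = -9/7 (M(Y) = -2 + (0 - 1*(-5))/7 = -2 + (0 + 5)/7 = -2 + (⅐)*5 = -2 + 5/7 = -9/7)
D = 25 (D = 3 - (-1)*22 = 3 - 1*(-22) = 3 + 22 = 25)
((D + M(-4))/(2 - 16))*18 + 10 = ((25 - 9/7)/(2 - 16))*18 + 10 = ((166/7)/(-14))*18 + 10 = ((166/7)*(-1/14))*18 + 10 = -83/49*18 + 10 = -1494/49 + 10 = -1004/49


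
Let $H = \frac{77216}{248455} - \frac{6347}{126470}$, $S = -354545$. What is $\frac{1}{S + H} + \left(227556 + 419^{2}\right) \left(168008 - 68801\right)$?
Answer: $\frac{89106570975872218562359367}{2228108324186923} \approx 3.9992 \cdot 10^{10}$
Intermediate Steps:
$H = \frac{1637712727}{6284420770}$ ($H = 77216 \cdot \frac{1}{248455} - \frac{6347}{126470} = \frac{77216}{248455} - \frac{6347}{126470} = \frac{1637712727}{6284420770} \approx 0.2606$)
$\frac{1}{S + H} + \left(227556 + 419^{2}\right) \left(168008 - 68801\right) = \frac{1}{-354545 + \frac{1637712727}{6284420770}} + \left(227556 + 419^{2}\right) \left(168008 - 68801\right) = \frac{1}{- \frac{2228108324186923}{6284420770}} + \left(227556 + 175561\right) 99207 = - \frac{6284420770}{2228108324186923} + 403117 \cdot 99207 = - \frac{6284420770}{2228108324186923} + 39992028219 = \frac{89106570975872218562359367}{2228108324186923}$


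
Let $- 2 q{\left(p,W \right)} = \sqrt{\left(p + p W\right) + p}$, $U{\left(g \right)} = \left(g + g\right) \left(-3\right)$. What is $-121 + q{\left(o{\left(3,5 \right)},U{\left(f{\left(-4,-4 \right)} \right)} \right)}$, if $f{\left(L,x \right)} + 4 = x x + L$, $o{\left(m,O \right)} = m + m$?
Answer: $-121 - i \sqrt{69} \approx -121.0 - 8.3066 i$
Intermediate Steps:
$o{\left(m,O \right)} = 2 m$
$f{\left(L,x \right)} = -4 + L + x^{2}$ ($f{\left(L,x \right)} = -4 + \left(x x + L\right) = -4 + \left(x^{2} + L\right) = -4 + \left(L + x^{2}\right) = -4 + L + x^{2}$)
$U{\left(g \right)} = - 6 g$ ($U{\left(g \right)} = 2 g \left(-3\right) = - 6 g$)
$q{\left(p,W \right)} = - \frac{\sqrt{2 p + W p}}{2}$ ($q{\left(p,W \right)} = - \frac{\sqrt{\left(p + p W\right) + p}}{2} = - \frac{\sqrt{\left(p + W p\right) + p}}{2} = - \frac{\sqrt{2 p + W p}}{2}$)
$-121 + q{\left(o{\left(3,5 \right)},U{\left(f{\left(-4,-4 \right)} \right)} \right)} = -121 - \frac{\sqrt{2 \cdot 3 \left(2 - 6 \left(-4 - 4 + \left(-4\right)^{2}\right)\right)}}{2} = -121 - \frac{\sqrt{6 \left(2 - 6 \left(-4 - 4 + 16\right)\right)}}{2} = -121 - \frac{\sqrt{6 \left(2 - 48\right)}}{2} = -121 - \frac{\sqrt{6 \left(-46\right)}}{2} = -121 - \frac{\sqrt{-276}}{2} = -121 - \frac{2 i \sqrt{69}}{2} = -121 - i \sqrt{69}$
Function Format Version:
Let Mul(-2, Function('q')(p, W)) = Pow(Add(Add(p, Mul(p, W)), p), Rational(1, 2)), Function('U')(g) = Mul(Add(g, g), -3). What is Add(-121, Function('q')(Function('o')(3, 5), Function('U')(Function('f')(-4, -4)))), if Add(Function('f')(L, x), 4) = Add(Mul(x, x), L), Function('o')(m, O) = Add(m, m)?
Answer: Add(-121, Mul(-1, I, Pow(69, Rational(1, 2)))) ≈ Add(-121.00, Mul(-8.3066, I))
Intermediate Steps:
Function('o')(m, O) = Mul(2, m)
Function('f')(L, x) = Add(-4, L, Pow(x, 2)) (Function('f')(L, x) = Add(-4, Add(Mul(x, x), L)) = Add(-4, Add(Pow(x, 2), L)) = Add(-4, Add(L, Pow(x, 2))) = Add(-4, L, Pow(x, 2)))
Function('U')(g) = Mul(-6, g) (Function('U')(g) = Mul(Mul(2, g), -3) = Mul(-6, g))
Function('q')(p, W) = Mul(Rational(-1, 2), Pow(Add(Mul(2, p), Mul(W, p)), Rational(1, 2))) (Function('q')(p, W) = Mul(Rational(-1, 2), Pow(Add(Add(p, Mul(p, W)), p), Rational(1, 2))) = Mul(Rational(-1, 2), Pow(Add(Add(p, Mul(W, p)), p), Rational(1, 2))) = Mul(Rational(-1, 2), Pow(Add(Mul(2, p), Mul(W, p)), Rational(1, 2))))
Add(-121, Function('q')(Function('o')(3, 5), Function('U')(Function('f')(-4, -4)))) = Add(-121, Mul(Rational(-1, 2), Pow(Mul(Mul(2, 3), Add(2, Mul(-6, Add(-4, -4, Pow(-4, 2))))), Rational(1, 2)))) = Add(-121, Mul(Rational(-1, 2), Pow(Mul(6, Add(2, Mul(-6, Add(-4, -4, 16)))), Rational(1, 2)))) = Add(-121, Mul(Rational(-1, 2), Pow(Mul(6, Add(2, Mul(-6, 8))), Rational(1, 2)))) = Add(-121, Mul(Rational(-1, 2), Pow(Mul(6, Add(2, -48)), Rational(1, 2)))) = Add(-121, Mul(Rational(-1, 2), Pow(Mul(6, -46), Rational(1, 2)))) = Add(-121, Mul(Rational(-1, 2), Pow(-276, Rational(1, 2)))) = Add(-121, Mul(Rational(-1, 2), Mul(2, I, Pow(69, Rational(1, 2))))) = Add(-121, Mul(-1, I, Pow(69, Rational(1, 2))))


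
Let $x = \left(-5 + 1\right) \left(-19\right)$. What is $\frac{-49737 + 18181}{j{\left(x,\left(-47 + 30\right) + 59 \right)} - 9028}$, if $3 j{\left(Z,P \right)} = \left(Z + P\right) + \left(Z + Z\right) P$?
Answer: $\frac{47334}{10291} \approx 4.5996$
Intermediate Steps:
$x = 76$ ($x = \left(-4\right) \left(-19\right) = 76$)
$j{\left(Z,P \right)} = \frac{P}{3} + \frac{Z}{3} + \frac{2 P Z}{3}$ ($j{\left(Z,P \right)} = \frac{\left(Z + P\right) + \left(Z + Z\right) P}{3} = \frac{\left(P + Z\right) + 2 Z P}{3} = \frac{\left(P + Z\right) + 2 P Z}{3} = \frac{P + Z + 2 P Z}{3} = \frac{P}{3} + \frac{Z}{3} + \frac{2 P Z}{3}$)
$\frac{-49737 + 18181}{j{\left(x,\left(-47 + 30\right) + 59 \right)} - 9028} = \frac{-49737 + 18181}{\left(\frac{\left(-47 + 30\right) + 59}{3} + \frac{1}{3} \cdot 76 + \frac{2}{3} \left(\left(-47 + 30\right) + 59\right) 76\right) - 9028} = - \frac{31556}{\left(\frac{-17 + 59}{3} + \frac{76}{3} + \frac{2}{3} \left(-17 + 59\right) 76\right) - 9028} = - \frac{31556}{\left(\frac{1}{3} \cdot 42 + \frac{76}{3} + \frac{2}{3} \cdot 42 \cdot 76\right) - 9028} = - \frac{31556}{\left(14 + \frac{76}{3} + 2128\right) - 9028} = - \frac{31556}{\frac{6502}{3} - 9028} = - \frac{31556}{- \frac{20582}{3}} = \left(-31556\right) \left(- \frac{3}{20582}\right) = \frac{47334}{10291}$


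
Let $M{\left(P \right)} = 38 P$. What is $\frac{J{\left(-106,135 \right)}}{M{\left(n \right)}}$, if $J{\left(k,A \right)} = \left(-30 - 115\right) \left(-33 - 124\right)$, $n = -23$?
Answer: $- \frac{22765}{874} \approx -26.047$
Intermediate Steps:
$J{\left(k,A \right)} = 22765$ ($J{\left(k,A \right)} = \left(-145\right) \left(-157\right) = 22765$)
$\frac{J{\left(-106,135 \right)}}{M{\left(n \right)}} = \frac{22765}{38 \left(-23\right)} = \frac{22765}{-874} = 22765 \left(- \frac{1}{874}\right) = - \frac{22765}{874}$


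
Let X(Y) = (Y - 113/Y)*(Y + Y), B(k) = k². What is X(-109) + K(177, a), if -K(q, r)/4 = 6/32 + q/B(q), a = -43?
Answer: 16662941/708 ≈ 23535.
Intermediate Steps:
K(q, r) = -¾ - 4/q (K(q, r) = -4*(6/32 + q/(q²)) = -4*(6*(1/32) + q/q²) = -4*(3/16 + 1/q) = -¾ - 4/q)
X(Y) = 2*Y*(Y - 113/Y) (X(Y) = (Y - 113/Y)*(2*Y) = 2*Y*(Y - 113/Y))
X(-109) + K(177, a) = (-226 + 2*(-109)²) + (-¾ - 4/177) = (-226 + 2*11881) + (-¾ - 4*1/177) = (-226 + 23762) + (-¾ - 4/177) = 23536 - 547/708 = 16662941/708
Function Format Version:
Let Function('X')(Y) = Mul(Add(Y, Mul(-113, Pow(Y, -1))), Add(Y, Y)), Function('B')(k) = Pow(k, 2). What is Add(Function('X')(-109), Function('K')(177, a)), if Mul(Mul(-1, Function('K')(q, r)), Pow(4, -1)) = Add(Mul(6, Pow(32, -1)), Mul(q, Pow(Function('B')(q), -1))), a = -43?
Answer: Rational(16662941, 708) ≈ 23535.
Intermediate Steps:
Function('K')(q, r) = Add(Rational(-3, 4), Mul(-4, Pow(q, -1))) (Function('K')(q, r) = Mul(-4, Add(Mul(6, Pow(32, -1)), Mul(q, Pow(Pow(q, 2), -1)))) = Mul(-4, Add(Mul(6, Rational(1, 32)), Mul(q, Pow(q, -2)))) = Mul(-4, Add(Rational(3, 16), Pow(q, -1))) = Add(Rational(-3, 4), Mul(-4, Pow(q, -1))))
Function('X')(Y) = Mul(2, Y, Add(Y, Mul(-113, Pow(Y, -1)))) (Function('X')(Y) = Mul(Add(Y, Mul(-113, Pow(Y, -1))), Mul(2, Y)) = Mul(2, Y, Add(Y, Mul(-113, Pow(Y, -1)))))
Add(Function('X')(-109), Function('K')(177, a)) = Add(Add(-226, Mul(2, Pow(-109, 2))), Add(Rational(-3, 4), Mul(-4, Pow(177, -1)))) = Add(Add(-226, Mul(2, 11881)), Add(Rational(-3, 4), Mul(-4, Rational(1, 177)))) = Add(Add(-226, 23762), Add(Rational(-3, 4), Rational(-4, 177))) = Add(23536, Rational(-547, 708)) = Rational(16662941, 708)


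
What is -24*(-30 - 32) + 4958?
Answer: 6446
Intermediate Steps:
-24*(-30 - 32) + 4958 = -24*(-62) + 4958 = 1488 + 4958 = 6446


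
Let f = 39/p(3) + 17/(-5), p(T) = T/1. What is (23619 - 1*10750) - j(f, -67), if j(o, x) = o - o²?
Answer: 323789/25 ≈ 12952.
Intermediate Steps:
p(T) = T (p(T) = T*1 = T)
f = 48/5 (f = 39/3 + 17/(-5) = 39*(⅓) + 17*(-⅕) = 13 - 17/5 = 48/5 ≈ 9.6000)
(23619 - 1*10750) - j(f, -67) = (23619 - 1*10750) - 48*(1 - 1*48/5)/5 = (23619 - 10750) - 48*(1 - 48/5)/5 = 12869 - 48*(-43)/(5*5) = 12869 - 1*(-2064/25) = 12869 + 2064/25 = 323789/25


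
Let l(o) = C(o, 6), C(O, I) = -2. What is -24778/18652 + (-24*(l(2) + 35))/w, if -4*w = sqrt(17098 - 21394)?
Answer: -12389/9326 - 264*I*sqrt(1074)/179 ≈ -1.3284 - 48.334*I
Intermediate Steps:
l(o) = -2
w = -I*sqrt(1074)/2 (w = -sqrt(17098 - 21394)/4 = -I*sqrt(1074)/2 ≈ -16.386*I)
-24778/18652 + (-24*(l(2) + 35))/w = -24778/18652 + (-24*(-2 + 35))/((-I*sqrt(1074)/2)) = -24778*1/18652 + (-24*33)*(I*sqrt(1074)/537) = -12389/9326 - 264*I*sqrt(1074)/179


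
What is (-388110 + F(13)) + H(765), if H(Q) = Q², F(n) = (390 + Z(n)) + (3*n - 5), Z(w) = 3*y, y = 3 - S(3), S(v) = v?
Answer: 197539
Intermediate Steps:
y = 0 (y = 3 - 1*3 = 3 - 3 = 0)
Z(w) = 0 (Z(w) = 3*0 = 0)
F(n) = 385 + 3*n (F(n) = (390 + 0) + (3*n - 5) = 390 + (-5 + 3*n) = 385 + 3*n)
(-388110 + F(13)) + H(765) = (-388110 + (385 + 3*13)) + 765² = (-388110 + (385 + 39)) + 585225 = (-388110 + 424) + 585225 = -387686 + 585225 = 197539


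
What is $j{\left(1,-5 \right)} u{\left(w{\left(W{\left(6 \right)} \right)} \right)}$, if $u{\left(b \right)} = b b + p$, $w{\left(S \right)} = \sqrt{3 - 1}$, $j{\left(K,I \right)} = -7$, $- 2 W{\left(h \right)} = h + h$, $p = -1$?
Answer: $-7$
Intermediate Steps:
$W{\left(h \right)} = - h$ ($W{\left(h \right)} = - \frac{h + h}{2} = - \frac{2 h}{2} = - h$)
$w{\left(S \right)} = \sqrt{2}$
$u{\left(b \right)} = -1 + b^{2}$ ($u{\left(b \right)} = b b - 1 = b^{2} - 1 = -1 + b^{2}$)
$j{\left(1,-5 \right)} u{\left(w{\left(W{\left(6 \right)} \right)} \right)} = - 7 \left(-1 + \left(\sqrt{2}\right)^{2}\right) = - 7 \left(-1 + 2\right) = \left(-7\right) 1 = -7$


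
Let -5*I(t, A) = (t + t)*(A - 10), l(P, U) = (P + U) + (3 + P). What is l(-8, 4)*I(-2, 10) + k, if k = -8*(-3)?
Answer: 24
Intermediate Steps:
l(P, U) = 3 + U + 2*P
k = 24
I(t, A) = -2*t*(-10 + A)/5 (I(t, A) = -(t + t)*(A - 10)/5 = -2*t*(-10 + A)/5)
l(-8, 4)*I(-2, 10) + k = (3 + 4 + 2*(-8))*((2/5)*(-2)*(10 - 1*10)) + 24 = (3 + 4 - 16)*((2/5)*(-2)*(10 - 10)) + 24 = -18*(-2)*0/5 + 24 = -9*0 + 24 = 0 + 24 = 24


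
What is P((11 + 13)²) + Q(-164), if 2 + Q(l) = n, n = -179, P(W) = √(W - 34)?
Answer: -181 + √542 ≈ -157.72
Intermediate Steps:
P(W) = √(-34 + W)
Q(l) = -181 (Q(l) = -2 - 179 = -181)
P((11 + 13)²) + Q(-164) = √(-34 + (11 + 13)²) - 181 = √(-34 + 24²) - 181 = √(-34 + 576) - 181 = √542 - 181 = -181 + √542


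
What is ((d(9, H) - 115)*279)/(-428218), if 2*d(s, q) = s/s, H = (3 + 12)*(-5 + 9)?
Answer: 63891/856436 ≈ 0.074601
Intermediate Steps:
H = 60 (H = 15*4 = 60)
d(s, q) = ½ (d(s, q) = (s/s)/2 = (½)*1 = ½)
((d(9, H) - 115)*279)/(-428218) = ((½ - 115)*279)/(-428218) = -229/2*279*(-1/428218) = -63891/2*(-1/428218) = 63891/856436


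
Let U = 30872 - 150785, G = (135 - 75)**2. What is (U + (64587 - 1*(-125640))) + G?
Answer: 73914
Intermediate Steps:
G = 3600 (G = 60**2 = 3600)
U = -119913
(U + (64587 - 1*(-125640))) + G = (-119913 + (64587 - 1*(-125640))) + 3600 = (-119913 + (64587 + 125640)) + 3600 = (-119913 + 190227) + 3600 = 70314 + 3600 = 73914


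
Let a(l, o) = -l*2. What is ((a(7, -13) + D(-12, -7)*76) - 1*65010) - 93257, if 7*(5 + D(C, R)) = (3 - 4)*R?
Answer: -158585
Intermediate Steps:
a(l, o) = -2*l
D(C, R) = -5 - R/7 (D(C, R) = -5 + ((3 - 4)*R)/7 = -5 + (-R)/7 = -5 - R/7)
((a(7, -13) + D(-12, -7)*76) - 1*65010) - 93257 = ((-2*7 + (-5 - 1/7*(-7))*76) - 1*65010) - 93257 = ((-14 + (-5 + 1)*76) - 65010) - 93257 = ((-14 - 4*76) - 65010) - 93257 = ((-14 - 304) - 65010) - 93257 = (-318 - 65010) - 93257 = -65328 - 93257 = -158585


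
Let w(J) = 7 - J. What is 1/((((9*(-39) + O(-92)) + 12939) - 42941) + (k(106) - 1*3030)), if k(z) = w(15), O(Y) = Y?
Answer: -1/33483 ≈ -2.9866e-5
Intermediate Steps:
k(z) = -8 (k(z) = 7 - 1*15 = 7 - 15 = -8)
1/((((9*(-39) + O(-92)) + 12939) - 42941) + (k(106) - 1*3030)) = 1/((((9*(-39) - 92) + 12939) - 42941) + (-8 - 1*3030)) = 1/((((-351 - 92) + 12939) - 42941) + (-8 - 3030)) = 1/(((-443 + 12939) - 42941) - 3038) = 1/((12496 - 42941) - 3038) = 1/(-30445 - 3038) = 1/(-33483) = -1/33483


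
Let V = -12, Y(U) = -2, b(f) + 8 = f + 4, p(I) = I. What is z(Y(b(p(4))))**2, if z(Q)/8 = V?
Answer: 9216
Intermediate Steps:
b(f) = -4 + f (b(f) = -8 + (f + 4) = -8 + (4 + f) = -4 + f)
z(Q) = -96 (z(Q) = 8*(-12) = -96)
z(Y(b(p(4))))**2 = (-96)**2 = 9216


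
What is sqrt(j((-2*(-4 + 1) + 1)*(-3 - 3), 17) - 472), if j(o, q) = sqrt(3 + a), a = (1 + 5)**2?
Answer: sqrt(-472 + sqrt(39)) ≈ 21.581*I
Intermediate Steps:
a = 36 (a = 6**2 = 36)
j(o, q) = sqrt(39) (j(o, q) = sqrt(3 + 36) = sqrt(39))
sqrt(j((-2*(-4 + 1) + 1)*(-3 - 3), 17) - 472) = sqrt(sqrt(39) - 472) = sqrt(-472 + sqrt(39))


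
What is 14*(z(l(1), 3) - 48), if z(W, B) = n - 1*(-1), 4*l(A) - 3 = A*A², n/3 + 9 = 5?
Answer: -826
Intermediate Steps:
n = -12 (n = -27 + 3*5 = -27 + 15 = -12)
l(A) = ¾ + A³/4 (l(A) = ¾ + (A*A²)/4 = ¾ + A³/4)
z(W, B) = -11 (z(W, B) = -12 - 1*(-1) = -12 + 1 = -11)
14*(z(l(1), 3) - 48) = 14*(-11 - 48) = 14*(-59) = -826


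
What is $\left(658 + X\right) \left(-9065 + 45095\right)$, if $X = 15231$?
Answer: $572480670$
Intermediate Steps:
$\left(658 + X\right) \left(-9065 + 45095\right) = \left(658 + 15231\right) \left(-9065 + 45095\right) = 15889 \cdot 36030 = 572480670$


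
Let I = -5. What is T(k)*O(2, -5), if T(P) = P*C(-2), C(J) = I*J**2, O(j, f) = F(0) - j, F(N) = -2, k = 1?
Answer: 80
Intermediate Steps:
O(j, f) = -2 - j
C(J) = -5*J**2
T(P) = -20*P (T(P) = P*(-5*(-2)**2) = P*(-5*4) = P*(-20) = -20*P)
T(k)*O(2, -5) = (-20*1)*(-2 - 1*2) = -20*(-2 - 2) = -20*(-4) = 80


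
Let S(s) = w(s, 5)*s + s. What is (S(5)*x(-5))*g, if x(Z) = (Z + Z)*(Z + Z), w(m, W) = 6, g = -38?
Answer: -133000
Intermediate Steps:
x(Z) = 4*Z² (x(Z) = (2*Z)*(2*Z) = 4*Z²)
S(s) = 7*s (S(s) = 6*s + s = 7*s)
(S(5)*x(-5))*g = ((7*5)*(4*(-5)²))*(-38) = (35*(4*25))*(-38) = (35*100)*(-38) = 3500*(-38) = -133000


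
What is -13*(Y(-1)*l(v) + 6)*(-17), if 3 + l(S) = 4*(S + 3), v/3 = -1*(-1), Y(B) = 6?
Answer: 29172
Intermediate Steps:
v = 3 (v = 3*(-1*(-1)) = 3*1 = 3)
l(S) = 9 + 4*S (l(S) = -3 + 4*(S + 3) = -3 + 4*(3 + S) = -3 + (12 + 4*S) = 9 + 4*S)
-13*(Y(-1)*l(v) + 6)*(-17) = -13*(6*(9 + 4*3) + 6)*(-17) = -13*(6*(9 + 12) + 6)*(-17) = -13*(6*21 + 6)*(-17) = -13*(126 + 6)*(-17) = -13*132*(-17) = -1716*(-17) = 29172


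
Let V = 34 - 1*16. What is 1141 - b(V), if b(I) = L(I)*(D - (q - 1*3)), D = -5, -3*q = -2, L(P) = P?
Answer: 1189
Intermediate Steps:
V = 18 (V = 34 - 16 = 18)
q = ⅔ (q = -⅓*(-2) = ⅔ ≈ 0.66667)
b(I) = -8*I/3 (b(I) = I*(-5 - (⅔ - 1*3)) = I*(-5 - (⅔ - 3)) = I*(-5 - 1*(-7/3)) = I*(-5 + 7/3) = I*(-8/3) = -8*I/3)
1141 - b(V) = 1141 - (-8)*18/3 = 1141 - 1*(-48) = 1141 + 48 = 1189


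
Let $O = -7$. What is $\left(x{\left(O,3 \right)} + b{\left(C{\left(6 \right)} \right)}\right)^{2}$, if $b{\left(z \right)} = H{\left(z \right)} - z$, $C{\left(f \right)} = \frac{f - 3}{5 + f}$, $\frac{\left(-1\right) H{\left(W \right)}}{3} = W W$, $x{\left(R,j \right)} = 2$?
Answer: $\frac{33124}{14641} \approx 2.2624$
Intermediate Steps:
$H{\left(W \right)} = - 3 W^{2}$ ($H{\left(W \right)} = - 3 W W = - 3 W^{2}$)
$C{\left(f \right)} = \frac{-3 + f}{5 + f}$
$b{\left(z \right)} = - z - 3 z^{2}$ ($b{\left(z \right)} = - 3 z^{2} - z = - z - 3 z^{2}$)
$\left(x{\left(O,3 \right)} + b{\left(C{\left(6 \right)} \right)}\right)^{2} = \left(2 + \frac{-3 + 6}{5 + 6} \left(-1 - 3 \frac{-3 + 6}{5 + 6}\right)\right)^{2} = \left(2 + \frac{1}{11} \cdot 3 \left(-1 - 3 \cdot \frac{1}{11} \cdot 3\right)\right)^{2} = \left(2 + \frac{3 \left(-1 - \frac{9}{11}\right)}{11}\right)^{2} = \left(2 + \frac{3}{11} \left(- \frac{20}{11}\right)\right)^{2} = \left(2 - \frac{60}{121}\right)^{2} = \left(\frac{182}{121}\right)^{2} = \frac{33124}{14641}$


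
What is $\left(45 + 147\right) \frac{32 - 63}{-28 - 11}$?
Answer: $\frac{1984}{13} \approx 152.62$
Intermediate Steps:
$\left(45 + 147\right) \frac{32 - 63}{-28 - 11} = 192 \left(- \frac{31}{-39}\right) = 192 \left(\left(-31\right) \left(- \frac{1}{39}\right)\right) = 192 \cdot \frac{31}{39} = \frac{1984}{13}$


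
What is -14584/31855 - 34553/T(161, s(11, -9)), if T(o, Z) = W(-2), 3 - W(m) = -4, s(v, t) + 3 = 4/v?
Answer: -1100787903/222985 ≈ -4936.6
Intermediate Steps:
s(v, t) = -3 + 4/v
W(m) = 7 (W(m) = 3 - 1*(-4) = 3 + 4 = 7)
T(o, Z) = 7
-14584/31855 - 34553/T(161, s(11, -9)) = -14584/31855 - 34553/7 = -1100787903/222985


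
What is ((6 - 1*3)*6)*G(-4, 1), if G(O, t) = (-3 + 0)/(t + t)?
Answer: -27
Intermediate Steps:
G(O, t) = -3/(2*t) (G(O, t) = -3*1/(2*t) = -3/(2*t))
((6 - 1*3)*6)*G(-4, 1) = ((6 - 1*3)*6)*(-3/2/1) = ((6 - 3)*6)*(-3/2*1) = (3*6)*(-3/2) = 18*(-3/2) = -27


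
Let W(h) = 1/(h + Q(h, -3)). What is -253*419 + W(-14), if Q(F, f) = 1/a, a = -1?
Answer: -1590106/15 ≈ -1.0601e+5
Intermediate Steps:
Q(F, f) = -1 (Q(F, f) = 1/(-1) = -1)
W(h) = 1/(-1 + h) (W(h) = 1/(h - 1) = 1/(-1 + h))
-253*419 + W(-14) = -253*419 + 1/(-1 - 14) = -106007 + 1/(-15) = -106007 - 1/15 = -1590106/15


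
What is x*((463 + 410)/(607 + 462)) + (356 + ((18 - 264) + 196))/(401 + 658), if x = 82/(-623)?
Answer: 42660816/235093411 ≈ 0.18146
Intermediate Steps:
x = -82/623 (x = 82*(-1/623) = -82/623 ≈ -0.13162)
x*((463 + 410)/(607 + 462)) + (356 + ((18 - 264) + 196))/(401 + 658) = -82*(463 + 410)/(623*(607 + 462)) + (356 + ((18 - 264) + 196))/(401 + 658) = -71586/(623*1069) + (356 + (-246 + 196))/1059 = -71586/(623*1069) + (356 - 50)*(1/1059) = -82/623*873/1069 + 306*(1/1059) = -71586/665987 + 102/353 = 42660816/235093411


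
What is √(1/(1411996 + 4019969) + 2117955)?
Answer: 2*√15623224126327681710/5431965 ≈ 1455.3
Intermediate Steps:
√(1/(1411996 + 4019969) + 2117955) = √(1/5431965 + 2117955) = √(11504657431576/5431965) = 2*√15623224126327681710/5431965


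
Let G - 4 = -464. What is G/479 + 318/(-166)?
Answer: -114341/39757 ≈ -2.8760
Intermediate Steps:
G = -460 (G = 4 - 464 = -460)
G/479 + 318/(-166) = -460/479 + 318/(-166) = -460*1/479 + 318*(-1/166) = -460/479 - 159/83 = -114341/39757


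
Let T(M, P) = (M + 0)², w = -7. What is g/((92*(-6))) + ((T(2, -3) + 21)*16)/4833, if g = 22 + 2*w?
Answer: 7589/111159 ≈ 0.068272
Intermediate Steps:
T(M, P) = M²
g = 8 (g = 22 + 2*(-7) = 22 - 14 = 8)
g/((92*(-6))) + ((T(2, -3) + 21)*16)/4833 = 8/((92*(-6))) + ((2² + 21)*16)/4833 = 8/(-552) + ((4 + 21)*16)*(1/4833) = 8*(-1/552) + (25*16)*(1/4833) = -1/69 + 400*(1/4833) = -1/69 + 400/4833 = 7589/111159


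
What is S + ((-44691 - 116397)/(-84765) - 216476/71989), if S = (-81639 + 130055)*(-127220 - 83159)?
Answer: -20718234544813928516/2034049195 ≈ -1.0186e+10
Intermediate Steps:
S = -10185709664 (S = 48416*(-210379) = -10185709664)
S + ((-44691 - 116397)/(-84765) - 216476/71989) = -10185709664 + ((-44691 - 116397)/(-84765) - 216476/71989) = -10185709664 + (-161088*(-1/84765) - 216476*1/71989) = -10185709664 + (53696/28255 - 216476/71989) = -10185709664 - 2251008036/2034049195 = -20718234544813928516/2034049195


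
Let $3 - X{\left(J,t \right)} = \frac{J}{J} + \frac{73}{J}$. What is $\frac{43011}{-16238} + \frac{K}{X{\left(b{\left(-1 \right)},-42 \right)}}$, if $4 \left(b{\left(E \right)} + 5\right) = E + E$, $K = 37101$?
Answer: $\frac{1103280095}{454664} \approx 2426.6$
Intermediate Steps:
$b{\left(E \right)} = -5 + \frac{E}{2}$ ($b{\left(E \right)} = -5 + \frac{E + E}{4} = -5 + \frac{2 E}{4} = -5 + \frac{E}{2}$)
$X{\left(J,t \right)} = 2 - \frac{73}{J}$ ($X{\left(J,t \right)} = 3 - \left(\frac{J}{J} + \frac{73}{J}\right) = 3 - \left(1 + \frac{73}{J}\right) = 2 - \frac{73}{J}$)
$\frac{43011}{-16238} + \frac{K}{X{\left(b{\left(-1 \right)},-42 \right)}} = \frac{43011}{-16238} + \frac{37101}{2 - \frac{73}{-5 + \frac{1}{2} \left(-1\right)}} = 43011 \left(- \frac{1}{16238}\right) + \frac{37101}{2 - \frac{73}{-5 - \frac{1}{2}}} = - \frac{43011}{16238} + \frac{37101}{2 - \frac{73}{- \frac{11}{2}}} = - \frac{43011}{16238} + \frac{37101}{2 - - \frac{146}{11}} = - \frac{43011}{16238} + \frac{37101}{2 + \frac{146}{11}} = - \frac{43011}{16238} + \frac{37101}{\frac{168}{11}} = - \frac{43011}{16238} + 37101 \cdot \frac{11}{168} = - \frac{43011}{16238} + \frac{136037}{56} = \frac{1103280095}{454664}$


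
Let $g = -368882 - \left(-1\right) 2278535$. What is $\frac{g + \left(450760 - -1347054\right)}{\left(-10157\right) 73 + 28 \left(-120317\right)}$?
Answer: $- \frac{3707467}{4110337} \approx -0.90199$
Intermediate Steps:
$g = 1909653$ ($g = -368882 - -2278535 = -368882 + 2278535 = 1909653$)
$\frac{g + \left(450760 - -1347054\right)}{\left(-10157\right) 73 + 28 \left(-120317\right)} = \frac{1909653 + \left(450760 - -1347054\right)}{\left(-10157\right) 73 + 28 \left(-120317\right)} = \frac{1909653 + \left(450760 + 1347054\right)}{-741461 - 3368876} = \frac{1909653 + 1797814}{-4110337} = 3707467 \left(- \frac{1}{4110337}\right) = - \frac{3707467}{4110337}$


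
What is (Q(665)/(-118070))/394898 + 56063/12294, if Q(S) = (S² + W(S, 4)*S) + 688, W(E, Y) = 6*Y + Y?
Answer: 1306982861652739/286607605368420 ≈ 4.5602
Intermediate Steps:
W(E, Y) = 7*Y
Q(S) = 688 + S² + 28*S (Q(S) = (S² + (7*4)*S) + 688 = (S² + 28*S) + 688 = 688 + S² + 28*S)
(Q(665)/(-118070))/394898 + 56063/12294 = ((688 + 665² + 28*665)/(-118070))/394898 + 56063/12294 = ((688 + 442225 + 18620)*(-1/118070))*(1/394898) + 56063*(1/12294) = (461533*(-1/118070))*(1/394898) + 56063/12294 = -461533/118070*1/394898 + 56063/12294 = -461533/46625606860 + 56063/12294 = 1306982861652739/286607605368420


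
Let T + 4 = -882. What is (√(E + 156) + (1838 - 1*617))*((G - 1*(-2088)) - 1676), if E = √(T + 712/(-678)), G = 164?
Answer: 703296 + 192*√(17927676 + 339*I*√101940690)/113 ≈ 7.1052e+5 + 683.68*I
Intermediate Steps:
T = -886 (T = -4 - 882 = -886)
E = I*√101940690/339 (E = √(-886 + 712/(-678)) = √(-886 + 712*(-1/678)) = √(-886 - 356/339) = √(-300710/339) = I*√101940690/339 ≈ 29.783*I)
(√(E + 156) + (1838 - 1*617))*((G - 1*(-2088)) - 1676) = (√(I*√101940690/339 + 156) + (1838 - 1*617))*((164 - 1*(-2088)) - 1676) = (√(156 + I*√101940690/339) + (1838 - 617))*((164 + 2088) - 1676) = (√(156 + I*√101940690/339) + 1221)*(2252 - 1676) = (1221 + √(156 + I*√101940690/339))*576 = 703296 + 576*√(156 + I*√101940690/339)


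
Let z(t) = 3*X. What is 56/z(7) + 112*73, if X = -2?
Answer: 24500/3 ≈ 8166.7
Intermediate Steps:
z(t) = -6 (z(t) = 3*(-2) = -6)
56/z(7) + 112*73 = 56/(-6) + 112*73 = 56*(-1/6) + 8176 = -28/3 + 8176 = 24500/3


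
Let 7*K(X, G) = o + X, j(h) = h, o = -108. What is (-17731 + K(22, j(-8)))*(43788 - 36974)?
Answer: -846319242/7 ≈ -1.2090e+8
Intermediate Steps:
K(X, G) = -108/7 + X/7 (K(X, G) = (-108 + X)/7 = -108/7 + X/7)
(-17731 + K(22, j(-8)))*(43788 - 36974) = (-17731 + (-108/7 + (⅐)*22))*(43788 - 36974) = (-17731 + (-108/7 + 22/7))*6814 = (-17731 - 86/7)*6814 = -124203/7*6814 = -846319242/7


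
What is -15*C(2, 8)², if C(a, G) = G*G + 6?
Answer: -73500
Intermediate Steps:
C(a, G) = 6 + G² (C(a, G) = G² + 6 = 6 + G²)
-15*C(2, 8)² = -15*(6 + 8²)² = -15*(6 + 64)² = -15*70² = -15*4900 = -73500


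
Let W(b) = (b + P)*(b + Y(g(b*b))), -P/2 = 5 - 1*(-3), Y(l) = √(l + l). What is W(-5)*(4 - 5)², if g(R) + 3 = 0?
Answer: 105 - 21*I*√6 ≈ 105.0 - 51.439*I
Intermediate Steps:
g(R) = -3 (g(R) = -3 + 0 = -3)
Y(l) = √2*√l (Y(l) = √(2*l) = √2*√l)
P = -16 (P = -2*(5 - 1*(-3)) = -2*(5 + 3) = -2*8 = -16)
W(b) = (-16 + b)*(b + I*√6) (W(b) = (b - 16)*(b + √2*√(-3)) = (-16 + b)*(b + √2*(I*√3)) = (-16 + b)*(b + I*√6))
W(-5)*(4 - 5)² = ((-5)² - 16*(-5) - 16*I*√6 + I*(-5)*√6)*(4 - 5)² = (25 + 80 - 16*I*√6 - 5*I*√6)*(-1)² = (105 - 21*I*√6)*1 = 105 - 21*I*√6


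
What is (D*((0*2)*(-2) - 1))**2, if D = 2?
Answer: 4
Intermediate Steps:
(D*((0*2)*(-2) - 1))**2 = (2*((0*2)*(-2) - 1))**2 = (2*(0*(-2) - 1))**2 = (2*(0 - 1))**2 = (2*(-1))**2 = (-2)**2 = 4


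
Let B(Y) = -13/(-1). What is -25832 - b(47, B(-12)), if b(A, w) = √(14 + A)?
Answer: -25832 - √61 ≈ -25840.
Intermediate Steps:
B(Y) = 13 (B(Y) = -13*(-1) = 13)
-25832 - b(47, B(-12)) = -25832 - √(14 + 47) = -25832 - √61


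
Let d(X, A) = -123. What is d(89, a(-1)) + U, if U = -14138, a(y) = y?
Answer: -14261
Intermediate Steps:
d(89, a(-1)) + U = -123 - 14138 = -14261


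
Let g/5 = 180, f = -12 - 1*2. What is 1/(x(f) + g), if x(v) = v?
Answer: 1/886 ≈ 0.0011287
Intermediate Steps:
f = -14 (f = -12 - 2 = -14)
g = 900 (g = 5*180 = 900)
1/(x(f) + g) = 1/(-14 + 900) = 1/886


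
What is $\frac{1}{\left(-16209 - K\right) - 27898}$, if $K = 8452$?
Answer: $- \frac{1}{52559} \approx -1.9026 \cdot 10^{-5}$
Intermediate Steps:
$\frac{1}{\left(-16209 - K\right) - 27898} = \frac{1}{\left(-16209 - 8452\right) - 27898} = \frac{1}{-24661 - 27898} = \frac{1}{-52559} = - \frac{1}{52559}$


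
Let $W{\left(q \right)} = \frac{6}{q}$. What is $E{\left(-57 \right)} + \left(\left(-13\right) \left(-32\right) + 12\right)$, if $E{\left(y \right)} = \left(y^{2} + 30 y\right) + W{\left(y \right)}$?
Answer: $\frac{37371}{19} \approx 1966.9$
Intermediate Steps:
$E{\left(y \right)} = y^{2} + \frac{6}{y} + 30 y$ ($E{\left(y \right)} = \left(y^{2} + 30 y\right) + \frac{6}{y} = y^{2} + \frac{6}{y} + 30 y$)
$E{\left(-57 \right)} + \left(\left(-13\right) \left(-32\right) + 12\right) = \frac{6 + \left(-57\right)^{2} \left(30 - 57\right)}{-57} + \left(\left(-13\right) \left(-32\right) + 12\right) = - \frac{6 + 3249 \left(-27\right)}{57} + \left(416 + 12\right) = - \frac{6 - 87723}{57} + 428 = \left(- \frac{1}{57}\right) \left(-87717\right) + 428 = \frac{29239}{19} + 428 = \frac{37371}{19}$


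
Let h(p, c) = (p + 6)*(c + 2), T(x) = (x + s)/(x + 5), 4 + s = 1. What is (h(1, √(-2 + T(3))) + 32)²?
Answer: 2018 + 644*I*√2 ≈ 2018.0 + 910.75*I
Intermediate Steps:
s = -3 (s = -4 + 1 = -3)
T(x) = (-3 + x)/(5 + x) (T(x) = (x - 3)/(x + 5) = (-3 + x)/(5 + x))
h(p, c) = (2 + c)*(6 + p) (h(p, c) = (6 + p)*(2 + c) = (2 + c)*(6 + p))
(h(1, √(-2 + T(3))) + 32)² = ((12 + 2*1 + 6*√(-2 + (-3 + 3)/(5 + 3)) + √(-2 + (-3 + 3)/(5 + 3))*1) + 32)² = ((12 + 2 + 6*√(-2 + 0/8) + √(-2 + 0/8)*1) + 32)² = ((12 + 2 + 6*√(-2 + (⅛)*0) + √(-2 + (⅛)*0)*1) + 32)² = ((12 + 2 + 6*√(-2 + 0) + √(-2 + 0)*1) + 32)² = ((12 + 2 + 6*√(-2) + √(-2)*1) + 32)² = ((12 + 2 + 6*(I*√2) + (I*√2)*1) + 32)² = ((12 + 2 + 6*I*√2 + I*√2) + 32)² = ((14 + 7*I*√2) + 32)² = (46 + 7*I*√2)²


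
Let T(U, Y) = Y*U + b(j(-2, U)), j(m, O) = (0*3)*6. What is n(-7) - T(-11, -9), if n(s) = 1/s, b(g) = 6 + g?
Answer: -736/7 ≈ -105.14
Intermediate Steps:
j(m, O) = 0 (j(m, O) = 0*6 = 0)
T(U, Y) = 6 + U*Y (T(U, Y) = Y*U + (6 + 0) = U*Y + 6 = 6 + U*Y)
n(-7) - T(-11, -9) = 1/(-7) - (6 - 11*(-9)) = -⅐ - (6 + 99) = -⅐ - 1*105 = -⅐ - 105 = -736/7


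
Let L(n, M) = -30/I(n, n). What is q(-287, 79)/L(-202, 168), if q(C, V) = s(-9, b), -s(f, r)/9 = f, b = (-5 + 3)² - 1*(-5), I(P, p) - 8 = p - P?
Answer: -108/5 ≈ -21.600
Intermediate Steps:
I(P, p) = 8 + p - P (I(P, p) = 8 + (p - P) = 8 + p - P)
b = 9 (b = (-2)² + 5 = 4 + 5 = 9)
s(f, r) = -9*f
q(C, V) = 81 (q(C, V) = -9*(-9) = 81)
L(n, M) = -15/4 (L(n, M) = -30/(8 + n - n) = -30/8 = -30*⅛ = -15/4)
q(-287, 79)/L(-202, 168) = 81/(-15/4) = 81*(-4/15) = -108/5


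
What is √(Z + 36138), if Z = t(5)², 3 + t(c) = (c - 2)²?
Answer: √36174 ≈ 190.19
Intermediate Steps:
t(c) = -3 + (-2 + c)² (t(c) = -3 + (c - 2)² = -3 + (-2 + c)²)
Z = 36 (Z = (-3 + (-2 + 5)²)² = (-3 + 3²)² = (-3 + 9)² = 6² = 36)
√(Z + 36138) = √(36 + 36138) = √36174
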